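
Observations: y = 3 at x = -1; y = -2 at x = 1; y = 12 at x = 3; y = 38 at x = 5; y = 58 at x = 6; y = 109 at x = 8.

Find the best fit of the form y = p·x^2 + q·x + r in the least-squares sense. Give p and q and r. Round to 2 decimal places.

MᵀM·[p, q, r]ᵀ = Mᵀy reads: 6100·p + 880·q + 136·r = 10123;  880·p + 136·q + 22·r = 1441;  136·p + 22·q + 6·r = 218.
(Σx^2·x^2 = 6100, Σx^2·x = 880, Σx^2 = 136, Σx·x = 136, Σx = 22, Σ1 = 6, Σx^2·y = 10123, Σx·y = 1441, Σy = 218.)
Row-reducing yields p = 21015/10772, q = -9955/5386, r = -5977/5386.

p = 1.95, q = -1.85, r = -1.11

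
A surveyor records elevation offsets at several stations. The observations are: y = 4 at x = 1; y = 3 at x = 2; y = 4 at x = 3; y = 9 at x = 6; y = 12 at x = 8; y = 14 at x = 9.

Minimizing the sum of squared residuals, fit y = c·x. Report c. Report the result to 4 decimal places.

MᵀM·[c]ᵀ = Mᵀy reads: 195·c = 298.
Hence c = 298 / 195 ≈ 1.52821.

c = 1.5282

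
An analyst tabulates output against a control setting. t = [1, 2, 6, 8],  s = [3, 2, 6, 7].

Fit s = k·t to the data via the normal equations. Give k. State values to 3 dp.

k = 0.943

Setting ∂/∂k … = 0 gives: 105·k = 99.
k = 99/105 = 0.942857.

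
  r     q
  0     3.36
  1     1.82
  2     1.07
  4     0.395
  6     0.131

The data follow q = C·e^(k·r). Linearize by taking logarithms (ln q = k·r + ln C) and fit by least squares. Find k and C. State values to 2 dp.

Let Y = ln q. Fitting Y = k·r + ln C by least squares:
Σr = 13.0000, Σ(r)² = 57.0000, Σln q = -1.0830, Σr·ln q = -15.1767.
Equations: 57.0000·k + 13.0000·ln C = -15.1767;  13.0000·k + 5·ln C = -1.0830.
Δ = 57.0000·5 − (13.0000)² = 116.0000; k = (-15.1767·5 − 13.0000·-1.0830)/116.0000 = -0.53280, ln C = (57.0000·-1.0830 − 13.0000·-15.1767)/116.0000 = 1.16867, so C = exp(1.16867) = 3.21772.

k = -0.53, C = 3.22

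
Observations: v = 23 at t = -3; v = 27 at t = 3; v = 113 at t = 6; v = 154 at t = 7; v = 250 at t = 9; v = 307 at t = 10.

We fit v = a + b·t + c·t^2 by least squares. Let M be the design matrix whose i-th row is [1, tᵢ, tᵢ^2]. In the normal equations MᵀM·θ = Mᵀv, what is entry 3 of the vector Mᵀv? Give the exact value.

63014

Entry 3 ↔ basis t^2, so (Mᵀv)_{3} = Σᵢ (t^2)·vᵢ = (9)·(23) + (9)·(27) + (36)·(113) + (49)·(154) + (81)·(250) + (100)·(307) = 63014.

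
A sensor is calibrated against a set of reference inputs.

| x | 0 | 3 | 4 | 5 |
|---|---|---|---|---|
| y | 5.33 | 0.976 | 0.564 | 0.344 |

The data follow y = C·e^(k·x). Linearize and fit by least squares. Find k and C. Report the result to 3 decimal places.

Taking logs, ln y = k·x + ln C, so regress ln y on x.
XᵀX = [[50.0000, 12.0000]; [12.0000, 4]], rhs = [-7.6993, 0.0092]ᵀ  (here Σx = 12.0000, Σ(x)² = 50.0000, Σln y = 0.0092, Σx·ln y = -7.6993).
Solving (det = 56.0000): k = -0.55193, ln C = 1.65809, so C = exp(1.65809) = 5.24929.

k = -0.552, C = 5.249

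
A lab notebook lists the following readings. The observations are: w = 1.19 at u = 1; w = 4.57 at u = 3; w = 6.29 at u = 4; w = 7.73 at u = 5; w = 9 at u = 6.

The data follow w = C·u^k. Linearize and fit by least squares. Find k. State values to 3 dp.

k = 1.147

With ln wᵢ as the transformed response and ln uᵢ as the regressor:
Σln u = 5.8861, Σ(ln u)² = 8.9295, Σln w = 7.7748, Σln u·ln w = 11.4471.
Equations: 8.9295·k + 5.8861·ln C = 11.4471;  5.8861·k + 5·ln C = 7.7748.
Δ = 8.9295·5 − (5.8861)² = 10.0010; k = (11.4471·5 − 5.8861·7.7748)/10.0010 = 1.14711, ln C = (8.9295·7.7748 − 5.8861·11.4471)/10.0010 = 0.20455.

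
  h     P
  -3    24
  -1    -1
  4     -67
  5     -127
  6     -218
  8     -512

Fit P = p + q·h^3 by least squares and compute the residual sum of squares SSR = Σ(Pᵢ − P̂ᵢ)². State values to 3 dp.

SSR = 1.068

With design matrix X, XᵀX = [[6, 889]; [889, 329251]] and XᵀP = [-901, -330042]ᵀ.
Determinant 6·329251 − 889² = 1185185.
p = ((-901)·329251 − 889·(-330042))/1185185 = -3247813/1185185; q = (6·(-330042) − 889·(-901))/1185185 = -1179263/1185185.
Residuals: -147848/1185185, 176673/237037, -137350/237037, 137193/1185185, -401709/1185185, 215749/1185185; SSR = 1266096/1185185.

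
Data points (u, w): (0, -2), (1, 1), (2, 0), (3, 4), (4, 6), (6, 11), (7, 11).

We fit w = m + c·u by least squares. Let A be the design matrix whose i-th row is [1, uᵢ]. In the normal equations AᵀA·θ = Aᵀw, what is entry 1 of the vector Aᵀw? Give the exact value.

Entry 1 ↔ basis 1, so (Aᵀw)_{1} = Σᵢ wᵢ = (1)·(-2) + (1)·(1) + (1)·(0) + (1)·(4) + (1)·(6) + (1)·(11) + (1)·(11) = 31.

31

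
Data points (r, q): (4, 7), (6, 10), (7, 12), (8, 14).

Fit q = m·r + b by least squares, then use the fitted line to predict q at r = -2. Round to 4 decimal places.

Compute the Gram sums: Σr·r = 165, Σr = 25, Σ1 = 4.
For Xᵀq: Σr·q = 284, Σq = 43.
So XᵀX·[m, b]ᵀ = Xᵀq: [[165, 25]; [25, 4]]·[m, b]ᵀ = [284, 43]ᵀ.
Δ = 165·4 − 25² = 35.
m = (284·4 − 25·43)/35 = 61/35; b = (165·43 − 25·284)/35 = -1/7.
At r = -2: q̂ = (61/35)·(-2) + (-1/7)·(1) = -127/35.

q̂ = -3.6286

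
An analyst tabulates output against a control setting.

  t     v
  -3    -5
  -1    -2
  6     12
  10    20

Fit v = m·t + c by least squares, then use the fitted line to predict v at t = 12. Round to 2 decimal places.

v̂ = 23.76

Sums needed: Σt·t = 146, Σt = 12, Σ1 = 4.
Right-hand side: Σt·v = 289, Σv = 25.
So XᵀX·[m, c]ᵀ = Xᵀv: [[146, 12]; [12, 4]]·[m, c]ᵀ = [289, 25]ᵀ.
Eliminating c: 4·(row 1) − 12·(row 2) gives 440·m = 4·289 − 12·25 = 856, so m = 107/55.
Then c = (25 − 12·(107/55))/4 = 91/220.
At t = 12: v̂ = (107/55)·(12) + (91/220)·(1) = 5227/220.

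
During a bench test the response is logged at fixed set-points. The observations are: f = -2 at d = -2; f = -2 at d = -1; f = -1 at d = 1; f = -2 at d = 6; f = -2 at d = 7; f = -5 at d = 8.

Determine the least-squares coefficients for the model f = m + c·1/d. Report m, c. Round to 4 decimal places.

With design matrix X, XᵀX = [[6, -11/168]; [-11/168, 65305/28224]] and Xᵀf = [-14, 127/168]ᵀ.
Eliminating c: (65305/28224)·(row 1) − (-11/168)·(row 2) gives (391709/28224)·m = (65305/28224)·(-14) − (-11/168)·(127/168) = -304291/9408, so m = -912873/391709.
Then c = ((127/168) − (-11/168)·(-912873/391709))/(65305/28224) = 102144/391709.

m = -2.3305, c = 0.2608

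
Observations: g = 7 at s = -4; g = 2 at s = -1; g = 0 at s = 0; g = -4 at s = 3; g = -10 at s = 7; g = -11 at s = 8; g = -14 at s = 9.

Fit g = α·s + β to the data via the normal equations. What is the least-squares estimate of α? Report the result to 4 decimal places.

α = -1.5360

Compute the Gram sums: Σs·s = 220, Σs = 22, Σ1 = 7.
For Aᵀg: Σs·g = -326, Σg = -30.
AᵀA·[α, β]ᵀ = Aᵀg becomes [[220, 22]; [22, 7]]·[α, β]ᵀ = [-326, -30]ᵀ.
det = 220·7 − 22² = 1056.
α = ((-326)·7 − 22·(-30))/1056 = -811/528; β = (220·(-30) − 22·(-326))/1056 = 13/24.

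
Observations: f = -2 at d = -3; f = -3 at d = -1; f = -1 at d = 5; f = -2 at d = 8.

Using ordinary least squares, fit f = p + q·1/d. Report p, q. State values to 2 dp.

p = -1.67, q = 1.31

XᵀX·[p, q]ᵀ = Xᵀf reads: 4·p + (-121/120)·q = -8;  (-121/120)·p + (16801/14400)·q = 193/60.
(Σ1 = 4, Σ1/d = -121/120, Σ1/d·1/d = 16801/14400, Σf = -8, Σ1/d·f = 193/60.)
det = 4·(16801/14400) − (-121/120)² = 17521/4800.
p = ((-8)·(16801/14400) − (-121/120)·(193/60))/(17521/4800) = -29234/17521; q = (4·(193/60) − (-121/120)·(-8))/(17521/4800) = 23040/17521.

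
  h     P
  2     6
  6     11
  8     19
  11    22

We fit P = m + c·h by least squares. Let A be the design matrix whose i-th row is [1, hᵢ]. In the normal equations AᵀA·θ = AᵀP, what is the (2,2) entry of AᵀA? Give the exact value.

225

Row 2 ↔ basis h, column 2 ↔ basis h, so (AᵀA)_{2,2} = Σᵢ (h)·(h) = (2)·(2) + (6)·(6) + (8)·(8) + (11)·(11) = 225.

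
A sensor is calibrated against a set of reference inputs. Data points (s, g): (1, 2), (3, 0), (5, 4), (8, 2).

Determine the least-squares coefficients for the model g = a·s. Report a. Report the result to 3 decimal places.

AᵀA·[a]ᵀ = Aᵀg reads: 99·a = 38.
a = 38/99 = 0.383838.

a = 0.384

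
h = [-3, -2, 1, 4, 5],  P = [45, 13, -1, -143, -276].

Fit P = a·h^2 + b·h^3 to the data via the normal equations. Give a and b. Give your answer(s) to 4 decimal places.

a = -0.9609, b = -2.0106

Compute the Gram sums: Σh^2·h^2 = 979, Σh^2·h^3 = 3875, Σh^3·h^3 = 20515.
For AᵀP: Σh^2·P = -8732, Σh^3·P = -44972.
Normal equations: [[979, 3875]; [3875, 20515]]·[a, b]ᵀ = [-8732, -44972]ᵀ.
det = 979·20515 − 3875² = 5068560.
a = ((-8732)·20515 − 3875·(-44972))/5068560 = -60881/63357; b = (979·(-44972) − 3875·(-8732))/5068560 = -636943/316785.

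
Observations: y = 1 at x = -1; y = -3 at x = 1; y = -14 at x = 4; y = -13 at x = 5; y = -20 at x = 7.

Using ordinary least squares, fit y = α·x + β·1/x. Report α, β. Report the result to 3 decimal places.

Setting ∂/∂α … = 0 gives: 92·α + 5·β = -265;  5·α + (41609/19600)·β = -907/70.
(Σx·x = 92, Σx·1/x = 5, Σ1/x·1/x = 41609/19600, Σx·y = -265, Σ1/x·y = -907/70.)
Eliminating β: (41609/19600)·(row 1) − 5·(row 2) gives (834507/4900)·α = (41609/19600)·(-265) − 5·(-907/70) = -1951317/3920, so α = -1084065/370892.
Then β = ((-907/70) − 5·(-1084065/370892))/(41609/19600) = 72380/92723.

α = -2.923, β = 0.781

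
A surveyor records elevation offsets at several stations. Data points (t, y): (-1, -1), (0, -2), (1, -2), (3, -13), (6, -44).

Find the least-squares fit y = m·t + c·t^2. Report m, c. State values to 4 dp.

The normal equations are: 47·m + 243·c = -304;  243·m + 1379·c = -1704.
det = 47·1379 − 243² = 5764.
m = ((-304)·1379 − 243·(-1704))/5764 = -1286/1441; c = (47·(-1704) − 243·(-304))/5764 = -1554/1441.

m = -0.8924, c = -1.0784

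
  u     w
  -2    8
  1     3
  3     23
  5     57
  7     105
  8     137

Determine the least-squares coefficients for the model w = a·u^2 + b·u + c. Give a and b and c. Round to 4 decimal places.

Normal-equation sums: Σu^2·u^2 = 7220, Σu^2·u = 1000, Σu^2 = 152, Σu·u = 152, Σu = 22, Σ1 = 6.
Right-hand side: Σu^2·w = 15580, Σu·w = 2172, Σw = 333.
XᵀX·[a, b, c]ᵀ = Xᵀw becomes [[7220, 1000, 152]; [1000, 152, 22]; [152, 22, 6]]·[a, b, c]ᵀ = [15580, 2172, 333]ᵀ.
Inverting the 3×3 Gram matrix, [a, b, c]ᵀ = [33236/16647, 31369/33294, 8140/5549]ᵀ.

a = 1.9965, b = 0.9422, c = 1.4669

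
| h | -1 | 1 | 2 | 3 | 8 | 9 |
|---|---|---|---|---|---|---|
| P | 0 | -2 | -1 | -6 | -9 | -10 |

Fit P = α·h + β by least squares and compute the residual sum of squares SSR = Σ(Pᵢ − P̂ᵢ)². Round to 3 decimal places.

SSR = 7.950

The normal equations are: 160·α + 22·β = -184;  22·α + 6·β = -28.
Determinant 160·6 − 22² = 476.
α = ((-184)·6 − 22·(-28))/476 = -122/119; β = (160·(-28) − 22·(-184))/476 = -108/119.
Residuals: -2/17, -8/119, 233/119, -240/119, 13/119, 16/119; SSR = 946/119.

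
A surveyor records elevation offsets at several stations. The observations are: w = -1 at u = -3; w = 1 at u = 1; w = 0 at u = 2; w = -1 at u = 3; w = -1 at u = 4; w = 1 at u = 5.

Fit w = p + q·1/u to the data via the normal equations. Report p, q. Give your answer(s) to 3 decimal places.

p = -0.607, q = 1.355

MᵀM·[p, q]ᵀ = Mᵀw reads: 6·p + (39/20)·q = -1;  (39/20)·p + (5669/3600)·q = 19/20.
(Σ1 = 6, Σ1/u = 39/20, Σ1/u·1/u = 5669/3600, Σw = -1, Σ1/u·w = 19/20.)
det = 6·(5669/3600) − (39/20)² = 271/48.
p = ((-1)·(5669/3600) − (39/20)·(19/20))/(271/48) = -12338/20325; q = (6·(19/20) − (39/20)·(-1))/(271/48) = 1836/1355.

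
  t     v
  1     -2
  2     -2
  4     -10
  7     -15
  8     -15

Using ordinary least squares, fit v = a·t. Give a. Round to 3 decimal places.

The normal equations are: 134·a = -271.
Hence a = -271 / 134 ≈ -2.02239.

a = -2.022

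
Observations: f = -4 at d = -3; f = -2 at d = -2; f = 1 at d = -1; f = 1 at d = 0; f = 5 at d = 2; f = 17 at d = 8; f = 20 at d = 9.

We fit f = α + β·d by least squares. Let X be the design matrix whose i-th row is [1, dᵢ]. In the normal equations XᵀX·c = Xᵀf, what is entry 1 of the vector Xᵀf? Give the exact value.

38

Entry 1 ↔ basis 1, so (Xᵀf)_{1} = Σᵢ fᵢ = (1)·(-4) + (1)·(-2) + (1)·(1) + (1)·(1) + (1)·(5) + (1)·(17) + (1)·(20) = 38.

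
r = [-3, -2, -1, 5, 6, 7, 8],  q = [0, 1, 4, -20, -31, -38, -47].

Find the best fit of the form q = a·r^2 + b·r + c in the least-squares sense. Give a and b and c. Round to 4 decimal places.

a = -0.5886, b = -1.4757, c = 1.3099

The normal system AᵀA·[a, b, c]ᵀ = Aᵀq is [[8516, 1160, 188]; [1160, 188, 20]; [188, 20, 7]]·[a, b, c]ᵀ = [-6478, -934, -131]ᵀ.
Inverting the 3×3 Gram matrix, [a, b, c]ᵀ = [-11281/19166, -28283/19166, 12553/9583]ᵀ.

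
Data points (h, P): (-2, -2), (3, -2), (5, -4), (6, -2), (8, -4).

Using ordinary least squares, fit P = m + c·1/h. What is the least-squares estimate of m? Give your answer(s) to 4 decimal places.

m = -2.7401

Normal-equation sums: Σ1 = 5, Σ1/h = 13/40, Σ1/h·1/h = 6401/14400.
Moment sums: ΣP = -14, Σ1/h·P = -13/10.
So AᵀA·[m, c]ᵀ = AᵀP: [[5, 13/40]; [13/40, 6401/14400]]·[m, c]ᵀ = [-14, -13/10]ᵀ.
Δ = 5·(6401/14400) − (13/40)² = 7621/3600.
m = ((-14)·(6401/14400) − (13/40)·(-13/10))/(7621/3600) = -41765/15242; c = (5·(-13/10) − (13/40)·(-14))/(7621/3600) = -7020/7621.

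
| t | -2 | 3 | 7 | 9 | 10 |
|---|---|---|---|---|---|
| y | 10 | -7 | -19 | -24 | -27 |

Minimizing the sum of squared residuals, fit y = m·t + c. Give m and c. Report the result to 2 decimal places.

With design matrix X, XᵀX = [[243, 27]; [27, 5]] and Xᵀy = [-660, -67]ᵀ.
det = 243·5 − 27² = 486.
m = ((-660)·5 − 27·(-67))/486 = -497/162; c = (243·(-67) − 27·(-660))/486 = 19/6.

m = -3.07, c = 3.17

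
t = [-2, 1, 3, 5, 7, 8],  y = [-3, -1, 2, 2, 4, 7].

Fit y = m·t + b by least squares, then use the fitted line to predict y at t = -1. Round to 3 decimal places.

ŷ = -2.397

The normal equations are: 152·m + 22·b = 105;  22·m + 6·b = 11.
Determinant 152·6 − 22² = 428.
m = (105·6 − 22·11)/428 = 97/107; b = (152·11 − 22·105)/428 = -319/214.
At t = -1: ŷ = (97/107)·(-1) + (-319/214)·(1) = -513/214.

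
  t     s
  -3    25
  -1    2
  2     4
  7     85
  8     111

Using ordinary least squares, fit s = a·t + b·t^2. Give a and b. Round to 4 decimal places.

a = -2.0464, b = 2.0047

Compute the Gram sums: Σt·t = 127, Σt·t^2 = 835, Σt^2·t^2 = 6595.
For Aᵀs: Σt·s = 1414, Σt^2·s = 11512.
det = 127·6595 − 835² = 140340.
a = (1414·6595 − 835·11512)/140340 = -9573/4678; b = (127·11512 − 835·1414)/140340 = 46889/23390.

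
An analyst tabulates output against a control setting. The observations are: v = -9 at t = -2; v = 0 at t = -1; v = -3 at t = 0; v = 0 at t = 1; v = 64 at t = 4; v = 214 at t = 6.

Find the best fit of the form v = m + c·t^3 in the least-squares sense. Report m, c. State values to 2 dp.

m = -0.82, c = 1.00

From the data, Σ1 = 6, Σt^3 = 272, Σt^3·t^3 = 50818.
Right-hand side: Σv = 266, Σt^3·v = 50392.
Normal equations: [[6, 272]; [272, 50818]]·[m, c]ᵀ = [266, 50392]ᵀ.
Determinant 6·50818 − 272² = 230924.
m = (266·50818 − 272·50392)/230924 = -47259/57731; c = (6·50392 − 272·266)/230924 = 57500/57731.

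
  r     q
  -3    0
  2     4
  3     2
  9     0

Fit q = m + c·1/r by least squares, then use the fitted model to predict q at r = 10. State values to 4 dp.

The normal system MᵀM·[m, c]ᵀ = Mᵀq is [[4, 11/18]; [11/18, 157/324]]·[m, c]ᵀ = [6, 8/3]ᵀ.
Determinant 4·(157/324) − (11/18)² = 169/108.
m = (6·(157/324) − (11/18)·(8/3))/(169/108) = 138/169; c = (4·(8/3) − (11/18)·6)/(169/108) = 756/169.
At r = 10: q̂ = (138/169)·(1) + (756/169)·(1/10) = 1068/845.

q̂ = 1.2639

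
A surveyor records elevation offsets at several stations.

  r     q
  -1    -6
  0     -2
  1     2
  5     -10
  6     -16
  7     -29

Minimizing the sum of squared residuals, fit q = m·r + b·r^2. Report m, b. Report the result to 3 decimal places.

Setting ∂/∂m … = 0 gives: 112·m + 684·b = -341;  684·m + 4324·b = -2251.
Eliminating b: 4324·(row 1) − 684·(row 2) gives 16432·m = 4324·(-341) − 684·(-2251) = 65200, so m = 4075/1027.
Then b = ((-2251) − 684·(4075/1027))/4324 = -4717/4108.

m = 3.968, b = -1.148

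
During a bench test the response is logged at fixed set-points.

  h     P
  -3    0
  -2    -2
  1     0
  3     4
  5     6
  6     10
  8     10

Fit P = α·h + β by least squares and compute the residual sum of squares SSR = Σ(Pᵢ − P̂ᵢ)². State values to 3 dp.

SSR = 16.230

Sums needed: Σh·h = 148, Σh = 18, Σ1 = 7.
And Σh·P = 186, ΣP = 28.
Normal equations: [[148, 18]; [18, 7]]·[α, β]ᵀ = [186, 28]ᵀ.
Eliminating β: 7·(row 1) − 18·(row 2) gives 712·α = 7·186 − 18·28 = 798, so α = 399/356.
Then β = (28 − 18·(399/356))/7 = 199/178.
Residuals: 799/356, -78/89, -797/356, -171/356, -257/356, 192/89, -15/178; SSR = 2889/178.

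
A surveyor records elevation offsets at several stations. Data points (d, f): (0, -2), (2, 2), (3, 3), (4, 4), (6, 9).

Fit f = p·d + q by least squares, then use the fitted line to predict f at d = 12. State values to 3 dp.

f̂ = 18.950

The normal system MᵀM·[p, q]ᵀ = Mᵀf is [[65, 15]; [15, 5]]·[p, q]ᵀ = [83, 16]ᵀ.
det = 65·5 − 15² = 100.
p = (83·5 − 15·16)/100 = 7/4; q = (65·16 − 15·83)/100 = -41/20.
At d = 12: f̂ = (7/4)·(12) + (-41/20)·(1) = 379/20.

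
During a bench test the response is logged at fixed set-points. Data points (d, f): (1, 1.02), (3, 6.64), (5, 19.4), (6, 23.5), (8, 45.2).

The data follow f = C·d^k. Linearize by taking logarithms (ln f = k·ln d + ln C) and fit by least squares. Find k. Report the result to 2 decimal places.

k = 1.81

Taking logs, ln f = k·ln d + ln C, so regress ln f on ln d.
Σln d = 6.5793, Σ(ln d)² = 11.3317, Σln f = 11.8463, Σln d·ln f = 20.4338.
Equations: 11.3317·k + 6.5793·ln C = 20.4338;  6.5793·k + 5·ln C = 11.8463.
Slope k = (n·Σln d·ln f − Σln d·Σln f)/(n·Σ(ln d)² − (Σln d)²) = (5·20.4338 − 6.5793·11.8463)/13.3720 = 1.81192; ln C = (Σln f − k·Σln d)/n = -0.01496.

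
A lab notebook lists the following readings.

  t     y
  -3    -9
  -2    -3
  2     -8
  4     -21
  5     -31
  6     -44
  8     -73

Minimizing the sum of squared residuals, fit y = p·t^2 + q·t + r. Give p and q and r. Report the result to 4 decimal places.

p = -1.0095, q = -0.8650, r = -1.7416

The normal equations are: 6386·p + 890·q + 158·r = -7492;  890·p + 158·q + 20·r = -1070;  158·p + 20·q + 7·r = -189.
Inverting the 3×3 Gram matrix, [p, q, r]ᵀ = [-81307/80538, -69665/80538, -23378/13423]ᵀ.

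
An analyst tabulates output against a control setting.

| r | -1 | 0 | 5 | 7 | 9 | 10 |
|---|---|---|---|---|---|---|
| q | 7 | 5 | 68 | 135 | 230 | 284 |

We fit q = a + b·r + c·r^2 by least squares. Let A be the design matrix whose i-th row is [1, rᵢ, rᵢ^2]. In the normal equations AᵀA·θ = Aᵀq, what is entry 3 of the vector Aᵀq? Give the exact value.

55352

Entry 3 ↔ basis r^2, so (Aᵀq)_{3} = Σᵢ (r^2)·qᵢ = (1)·(7) + (0)·(5) + (25)·(68) + (49)·(135) + (81)·(230) + (100)·(284) = 55352.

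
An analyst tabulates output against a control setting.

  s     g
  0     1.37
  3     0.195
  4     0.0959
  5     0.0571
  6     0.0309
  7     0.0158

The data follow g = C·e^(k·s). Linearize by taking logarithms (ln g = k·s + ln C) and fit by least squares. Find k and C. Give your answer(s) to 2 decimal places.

k = -0.63, C = 1.32

Let Y = ln g. Fitting Y = k·s + ln C by least squares:
Σs = 25.0000, Σ(s)² = 135.0000, Σln g = -14.1521, Σs·ln g = -78.4930.
Equations: 135.0000·k + 25.0000·ln C = -78.4930;  25.0000·k + 6·ln C = -14.1521.
Δ = 135.0000·6 − (25.0000)² = 185.0000; k = (-78.4930·6 − 25.0000·-14.1521)/185.0000 = -0.63328, ln C = (135.0000·-14.1521 − 25.0000·-78.4930)/185.0000 = 0.27997, so C = exp(0.27997) = 1.32308.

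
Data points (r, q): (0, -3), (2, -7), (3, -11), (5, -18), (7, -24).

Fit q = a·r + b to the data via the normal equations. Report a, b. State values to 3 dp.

a = -3.110, b = -2.027

Sums needed: Σr·r = 87, Σr = 17, Σ1 = 5.
For Mᵀq: Σr·q = -305, Σq = -63.
det = 87·5 − 17² = 146.
a = ((-305)·5 − 17·(-63))/146 = -227/73; b = (87·(-63) − 17·(-305))/146 = -148/73.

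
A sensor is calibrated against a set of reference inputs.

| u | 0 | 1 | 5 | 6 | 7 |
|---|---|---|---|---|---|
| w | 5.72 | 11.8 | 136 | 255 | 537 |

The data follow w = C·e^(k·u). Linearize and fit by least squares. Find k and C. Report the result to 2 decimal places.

Linearized form: ln w = k·u + ln C. From the 5 transformed points,
Σu = 19.0000, Σ(u)² = 111.0000, Σln w = 20.9520, Σu·ln w = 104.2809.
Normal system: [[111.0000, 19.0000]; [19.0000, 5]]·[k, ln C]ᵀ = [104.2809, 20.9520]ᵀ.
Δ = 111.0000·5 − (19.0000)² = 194.0000; k = (104.2809·5 − 19.0000·20.9520)/194.0000 = 0.63565, ln C = (111.0000·20.9520 − 19.0000·104.2809)/194.0000 = 1.77491, so C = exp(1.77491) = 5.89975.

k = 0.64, C = 5.90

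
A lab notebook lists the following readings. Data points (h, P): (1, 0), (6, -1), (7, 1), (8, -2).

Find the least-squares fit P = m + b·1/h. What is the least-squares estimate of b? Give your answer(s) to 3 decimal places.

b = 0.807

XᵀX·[m, b]ᵀ = XᵀP reads: 4·m + (241/168)·b = -2;  (241/168)·m + (30025/28224)·b = -23/84.
Determinant 4·(30025/28224) − (241/168)² = 6891/3136.
m = ((-2)·(30025/28224) − (241/168)·(-23/84))/(6891/3136) = -48964/62019; b = (4·(-23/84) − (241/168)·(-2))/(6891/3136) = 16688/20673.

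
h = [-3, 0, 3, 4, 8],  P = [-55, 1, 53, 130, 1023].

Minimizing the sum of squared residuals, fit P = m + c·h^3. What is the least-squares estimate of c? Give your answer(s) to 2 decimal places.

Sums needed: Σ1 = 5, Σh^3 = 576, Σh^3·h^3 = 267698.
Right-hand side: ΣP = 1152, Σh^3·P = 535012.
So XᵀX·[m, c]ᵀ = XᵀP: [[5, 576]; [576, 267698]]·[m, c]ᵀ = [1152, 535012]ᵀ.
Determinant 5·267698 − 576² = 1006714.
m = (1152·267698 − 576·535012)/1006714 = 110592/503357; c = (5·535012 − 576·1152)/1006714 = 1005754/503357.

c = 2.00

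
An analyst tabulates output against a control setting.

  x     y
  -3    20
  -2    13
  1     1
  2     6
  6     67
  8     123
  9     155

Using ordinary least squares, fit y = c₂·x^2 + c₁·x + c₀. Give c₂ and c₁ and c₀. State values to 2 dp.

The normal system AᵀA·[c₂, c₁, c₀]ᵀ = Aᵀy is [[12067, 1431, 199]; [1431, 199, 21]; [199, 21, 7]]·[c₂, c₁, c₀]ᵀ = [23096, 2708, 385]ᵀ.
Solving the 3×3 system (Gaussian elimination) gives c₂ = 1250669/616578, c₁ = -209589/205526, c₀ = 121679/308289.

c₂ = 2.03, c₁ = -1.02, c₀ = 0.39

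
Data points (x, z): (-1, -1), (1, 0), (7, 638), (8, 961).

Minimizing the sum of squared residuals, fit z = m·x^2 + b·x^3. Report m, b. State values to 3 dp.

m = -0.900, b = 1.989

MᵀM·[m, b]ᵀ = Mᵀz reads: 6499·m + 49575·b = 92765;  49575·m + 379795·b = 710867.
Eliminating b: 379795·(row 1) − 49575·(row 2) gives 10607080·m = 379795·92765 − 49575·710867 = -9548350, so m = -954835/1060708.
Then b = (710867 − 49575·(-954835/1060708))/379795 = 10549879/5303540.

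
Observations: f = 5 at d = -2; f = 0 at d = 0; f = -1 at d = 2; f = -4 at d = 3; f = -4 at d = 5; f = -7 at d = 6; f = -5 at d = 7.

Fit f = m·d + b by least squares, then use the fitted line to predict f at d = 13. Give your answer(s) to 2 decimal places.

f̂ = -13.69

Entries of MᵀM: Σd·d = 127, Σd = 21, Σ1 = 7.
For Mᵀf: Σd·f = -121, Σf = -16.
Normal equations: [[127, 21]; [21, 7]]·[m, b]ᵀ = [-121, -16]ᵀ.
Determinant 127·7 − 21² = 448.
m = ((-121)·7 − 21·(-16))/448 = -73/64; b = (127·(-16) − 21·(-121))/448 = 509/448.
At d = 13: f̂ = (-73/64)·(13) + (509/448)·(1) = -3067/224.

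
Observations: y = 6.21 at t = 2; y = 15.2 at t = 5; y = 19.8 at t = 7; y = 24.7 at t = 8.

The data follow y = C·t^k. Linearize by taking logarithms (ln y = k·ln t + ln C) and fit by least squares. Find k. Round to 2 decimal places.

k = 0.97

Let Y = ln y. Fitting Y = k·ln t + ln C by least squares:
Σln t = 6.3279, Σ(ln t)² = 11.1814, Σln y = 10.7399, Σln t·ln y = 18.1238.
Equations: 11.1814·k + 6.3279·ln C = 18.1238;  6.3279·k + 4·ln C = 10.7399.
Slope k = (n·Σln t·ln y − Σln t·Σln y)/(n·Σ(ln t)² − (Σln t)²) = (4·18.1238 − 6.3279·10.7399)/4.6828 = 0.96812; ln C = (Σln y − k·Σln t)/n = 1.15344.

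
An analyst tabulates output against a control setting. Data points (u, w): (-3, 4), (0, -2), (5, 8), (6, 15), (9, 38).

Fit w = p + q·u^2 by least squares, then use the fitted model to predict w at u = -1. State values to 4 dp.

Entries of MᵀM: Σ1 = 5, Σu^2 = 151, Σu^2·u^2 = 8563.
Moment sums: Σw = 63, Σu^2·w = 3854.
Determinant 5·8563 − 151² = 20014.
p = (63·8563 − 151·3854)/20014 = -42485/20014; q = (5·3854 − 151·63)/20014 = 9757/20014.
At u = -1: ŵ = (-42485/20014)·(1) + (9757/20014)·(1) = -16364/10007.

ŵ = -1.6353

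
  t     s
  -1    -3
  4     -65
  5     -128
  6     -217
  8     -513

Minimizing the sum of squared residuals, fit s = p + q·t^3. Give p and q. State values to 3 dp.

Entries of AᵀA: Σ1 = 5, Σt^3 = 916, Σt^3·t^3 = 328522.
And Σs = -926, Σt^3·s = -329685.
AᵀA·[p, q]ᵀ = Aᵀs becomes [[5, 916]; [916, 328522]]·[p, q]ᵀ = [-926, -329685]ᵀ.
Determinant 5·328522 − 916² = 803554.
p = ((-926)·328522 − 916·(-329685))/803554 = -1109956/401777; q = (5·(-329685) − 916·(-926))/803554 = -800209/803554.

p = -2.763, q = -0.996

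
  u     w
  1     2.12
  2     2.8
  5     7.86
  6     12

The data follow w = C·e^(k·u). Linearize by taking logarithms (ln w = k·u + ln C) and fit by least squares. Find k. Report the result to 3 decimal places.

With ln wᵢ as the transformed response and uᵢ as the regressor:
Σu = 14.0000, Σ(u)² = 66.0000, Σln w = 6.3277, Σu·ln w = 28.0290.
Normal system: [[66.0000, 14.0000]; [14.0000, 4]]·[k, ln C]ᵀ = [28.0290, 6.3277]ᵀ.
Slope k = (n·Σu·ln w − Σu·Σln w)/(n·Σ(u)² − (Σu)²) = (4·28.0290 − 14.0000·6.3277)/68.0000 = 0.34600; ln C = (Σln w − k·Σu)/n = 0.37094.

k = 0.346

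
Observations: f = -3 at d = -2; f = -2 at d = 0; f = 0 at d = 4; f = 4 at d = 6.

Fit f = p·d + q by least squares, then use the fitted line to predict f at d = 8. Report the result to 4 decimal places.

From the data, Σd·d = 56, Σd = 8, Σ1 = 4.
Moment sums: Σd·f = 30, Σf = -1.
MᵀM·[p, q]ᵀ = Mᵀf becomes [[56, 8]; [8, 4]]·[p, q]ᵀ = [30, -1]ᵀ.
Eliminating q: 4·(row 1) − 8·(row 2) gives 160·p = 4·30 − 8·(-1) = 128, so p = 4/5.
Then q = ((-1) − 8·(4/5))/4 = -37/20.
At d = 8: f̂ = (4/5)·(8) + (-37/20)·(1) = 91/20.

f̂ = 4.5500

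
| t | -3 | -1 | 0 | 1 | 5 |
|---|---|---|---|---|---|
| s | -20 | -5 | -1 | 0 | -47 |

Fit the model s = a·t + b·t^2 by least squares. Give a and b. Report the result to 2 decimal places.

a = 0.81, b = -2.03

Forming MᵀM = [[36, 98]; [98, 708]] and Mᵀs = [-170, -1360]ᵀ gives MᵀM·[a, b]ᵀ = Mᵀs.
Eliminating b: 708·(row 1) − 98·(row 2) gives 15884·a = 708·(-170) − 98·(-1360) = 12920, so a = 170/209.
Then b = ((-1360) − 98·(170/209))/708 = -425/209.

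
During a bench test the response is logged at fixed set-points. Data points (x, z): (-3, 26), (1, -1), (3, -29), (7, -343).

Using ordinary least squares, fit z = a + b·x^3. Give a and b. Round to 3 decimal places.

Entries of MᵀM: Σ1 = 4, Σx^3 = 344, Σx^3·x^3 = 119108.
And Σz = -347, Σx^3·z = -119135.
MᵀM·[a, b]ᵀ = Mᵀz becomes [[4, 344]; [344, 119108]]·[a, b]ᵀ = [-347, -119135]ᵀ.
Determinant 4·119108 − 344² = 358096.
a = ((-347)·119108 − 344·(-119135))/358096 = -87009/89524; b = (4·(-119135) − 344·(-347))/358096 = -89293/89524.

a = -0.972, b = -0.997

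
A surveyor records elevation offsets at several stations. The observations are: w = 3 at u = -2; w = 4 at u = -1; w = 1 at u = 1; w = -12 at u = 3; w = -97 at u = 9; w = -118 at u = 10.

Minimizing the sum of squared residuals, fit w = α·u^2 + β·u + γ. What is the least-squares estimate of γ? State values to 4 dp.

γ = 3.3155

The normal system AᵀA·[α, β, γ]ᵀ = Aᵀw is [[16660, 1748, 196]; [1748, 196, 20]; [196, 20, 6]]·[α, β, γ]ᵀ = [-19748, -2098, -219]ᵀ.
Row-reducing yields α = -3283/3208, β = -6145/3208, γ = 2659/802.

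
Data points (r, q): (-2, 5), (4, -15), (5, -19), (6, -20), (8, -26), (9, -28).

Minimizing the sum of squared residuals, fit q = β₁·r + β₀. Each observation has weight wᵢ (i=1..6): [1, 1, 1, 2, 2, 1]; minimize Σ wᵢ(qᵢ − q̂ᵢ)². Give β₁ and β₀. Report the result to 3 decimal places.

β₁ = -3.018, β₀ = -2.027

Entries of AᵀWA: Σwᵢ·r·r = 326, Σwᵢ·r = 44, Σwᵢ·1 = 8.
For AᵀWq: Σwᵢ·r·q = -1073, Σwᵢ·q = -149.
Normal equations: [[326, 44]; [44, 8]]·[β₁, β₀]ᵀ = [-1073, -149]ᵀ.
Eliminating β₀: 8·(row 1) − 44·(row 2) gives 672·β₁ = 8·(-1073) − 44·(-149) = -2028, so β₁ = -169/56.
Then β₀ = ((-149) − 44·(-169/56))/8 = -227/112.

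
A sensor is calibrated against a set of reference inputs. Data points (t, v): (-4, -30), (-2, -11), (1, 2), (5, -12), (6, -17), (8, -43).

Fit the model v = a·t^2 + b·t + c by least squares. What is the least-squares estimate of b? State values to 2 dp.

The normal equations are: 6290·a + 782·b + 146·c = -4186;  782·a + 146·b + 14·c = -362;  146·a + 14·b + 6·c = -111.
(Σt^2·t^2 = 6290, Σt^2·t = 782, Σt^2 = 146, Σt·t = 146, Σt = 14, Σ1 = 6, Σt^2·v = -4186, Σt·v = -362, Σv = -111.)
Row-reducing yields a = -23033/21648, b = 70019/21648, c = -283/1804.

b = 3.23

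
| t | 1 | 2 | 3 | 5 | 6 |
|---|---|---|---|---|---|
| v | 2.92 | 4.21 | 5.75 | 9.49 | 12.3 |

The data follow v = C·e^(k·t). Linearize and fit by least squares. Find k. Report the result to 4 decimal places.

Let Y = ln v. Fitting Y = k·t + ln C by least squares:
Σt = 17.0000, Σ(t)² = 75.0000, Σln v = 9.0181, Σt·ln v = 35.5029.
Equations: 75.0000·k + 17.0000·ln C = 35.5029;  17.0000·k + 5·ln C = 9.0181.
Solving (det = 86.0000): k = 0.28148, ln C = 0.84659.

k = 0.2815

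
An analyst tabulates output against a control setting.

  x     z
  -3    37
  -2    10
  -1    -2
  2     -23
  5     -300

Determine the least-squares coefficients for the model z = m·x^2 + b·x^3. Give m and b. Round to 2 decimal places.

m = -1.89, b = -2.02

The normal system MᵀM·[m, b]ᵀ = Mᵀz is [[739, 2881]; [2881, 16483]]·[m, b]ᵀ = [-7221, -38761]ᵀ.
Eliminating b: 16483·(row 1) − 2881·(row 2) gives 3880776·m = 16483·(-7221) − 2881·(-38761) = -7353302, so m = -3676651/1940388.
Then b = ((-38761) − 2881·(-3676651/1940388))/16483 = -3920339/1940388.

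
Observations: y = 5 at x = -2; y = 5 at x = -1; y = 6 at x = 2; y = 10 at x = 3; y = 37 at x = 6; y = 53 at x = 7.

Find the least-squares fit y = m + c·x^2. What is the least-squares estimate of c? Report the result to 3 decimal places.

The normal system MᵀM·[m, c]ᵀ = Mᵀy is [[6, 103]; [103, 3811]]·[m, c]ᵀ = [116, 4068]ᵀ.
Determinant 6·3811 − 103² = 12257.
m = (116·3811 − 103·4068)/12257 = 32/17; c = (6·4068 − 103·116)/12257 = 1780/1751.

c = 1.017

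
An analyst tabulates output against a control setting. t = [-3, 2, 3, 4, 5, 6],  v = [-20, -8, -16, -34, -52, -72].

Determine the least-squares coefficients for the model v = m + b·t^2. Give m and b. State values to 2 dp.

m = -0.30, b = -2.02

Entries of XᵀX: Σ1 = 6, Σt^2 = 99, Σt^2·t^2 = 2355.
Right-hand side: Σv = -202, Σt^2·v = -4792.
XᵀX·[m, b]ᵀ = Xᵀv becomes [[6, 99]; [99, 2355]]·[m, b]ᵀ = [-202, -4792]ᵀ.
Eliminating b: 2355·(row 1) − 99·(row 2) gives 4329·m = 2355·(-202) − 99·(-4792) = -1302, so m = -434/1443.
Then b = ((-4792) − 99·(-434/1443))/2355 = -2918/1443.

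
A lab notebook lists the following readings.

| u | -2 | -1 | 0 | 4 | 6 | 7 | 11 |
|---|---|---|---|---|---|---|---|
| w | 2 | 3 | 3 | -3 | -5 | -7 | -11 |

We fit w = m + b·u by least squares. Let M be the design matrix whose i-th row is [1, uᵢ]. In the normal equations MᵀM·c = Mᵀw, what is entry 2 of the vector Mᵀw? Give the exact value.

-219

Entry 2 ↔ basis u, so (Mᵀw)_{2} = Σᵢ (u)·wᵢ = (-2)·(2) + (-1)·(3) + (0)·(3) + (4)·(-3) + (6)·(-5) + (7)·(-7) + (11)·(-11) = -219.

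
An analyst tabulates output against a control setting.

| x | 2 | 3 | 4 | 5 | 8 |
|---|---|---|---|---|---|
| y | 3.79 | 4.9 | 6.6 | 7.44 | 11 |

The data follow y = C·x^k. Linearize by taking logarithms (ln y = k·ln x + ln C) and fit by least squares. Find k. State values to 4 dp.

Let Y = ln y. Fitting Y = k·ln x + ln C by least squares:
AᵀA = [[10.5236, 6.8669]; [6.8669, 5]], rhs = [13.5017, 9.2134]ᵀ  (here Σln x = 6.8669, Σ(ln x)² = 10.5236, Σln y = 9.2134, Σln x·ln y = 13.5017).
Slope k = (n·Σln x·ln y − Σln x·Σln y)/(n·Σ(ln x)² − (Σln x)²) = (5·13.5017 − 6.8669·9.2134)/5.4631 = 0.77622; ln C = (Σln y − k·Σln x)/n = 0.77664.

k = 0.7762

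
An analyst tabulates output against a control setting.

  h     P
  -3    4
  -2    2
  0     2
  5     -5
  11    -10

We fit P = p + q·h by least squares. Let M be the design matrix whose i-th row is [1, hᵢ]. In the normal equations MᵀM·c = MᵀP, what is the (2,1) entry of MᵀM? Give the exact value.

Row 2 ↔ basis h, column 1 ↔ basis 1, so (MᵀM)_{2,1} = Σᵢ h = (-3)·(1) + (-2)·(1) + (0)·(1) + (5)·(1) + (11)·(1) = 11.

11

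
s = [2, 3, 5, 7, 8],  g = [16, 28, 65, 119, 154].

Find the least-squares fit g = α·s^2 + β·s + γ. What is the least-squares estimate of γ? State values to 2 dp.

γ = 6.10

The normal system MᵀM·[α, β, γ]ᵀ = Mᵀg is [[7219, 1015, 151]; [1015, 151, 25]; [151, 25, 5]]·[α, β, γ]ᵀ = [17628, 2506, 382]ᵀ.
Inverting the 3×3 Gram matrix, [α, β, γ]ᵀ = [47/21, 148/273, 555/91]ᵀ.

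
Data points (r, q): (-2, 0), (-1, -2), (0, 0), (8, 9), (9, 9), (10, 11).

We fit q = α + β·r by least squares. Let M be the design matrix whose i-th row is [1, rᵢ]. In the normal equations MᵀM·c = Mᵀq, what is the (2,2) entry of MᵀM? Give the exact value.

Row 2 ↔ basis r, column 2 ↔ basis r, so (MᵀM)_{2,2} = Σᵢ (r)·(r) = (-2)·(-2) + (-1)·(-1) + (0)·(0) + (8)·(8) + (9)·(9) + (10)·(10) = 250.

250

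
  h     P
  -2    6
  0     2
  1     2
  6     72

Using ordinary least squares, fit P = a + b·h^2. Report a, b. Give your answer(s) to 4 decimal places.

a = 0.0919, b = 1.9910

Normal-equation sums: Σ1 = 4, Σh^2 = 41, Σh^2·h^2 = 1313.
For MᵀP: ΣP = 82, Σh^2·P = 2618.
MᵀM·[a, b]ᵀ = MᵀP becomes [[4, 41]; [41, 1313]]·[a, b]ᵀ = [82, 2618]ᵀ.
Determinant 4·1313 − 41² = 3571.
a = (82·1313 − 41·2618)/3571 = 328/3571; b = (4·2618 − 41·82)/3571 = 7110/3571.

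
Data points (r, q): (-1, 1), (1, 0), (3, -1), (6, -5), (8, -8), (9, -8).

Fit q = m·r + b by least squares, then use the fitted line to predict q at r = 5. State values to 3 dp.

q̂ = -4.164

Normal-equation sums: Σr·r = 192, Σr = 26, Σ1 = 6.
Moment sums: Σr·q = -170, Σq = -21.
Eliminating b: 6·(row 1) − 26·(row 2) gives 476·m = 6·(-170) − 26·(-21) = -474, so m = -237/238.
Then b = ((-21) − 26·(-237/238))/6 = 97/119.
At r = 5: q̂ = (-237/238)·(5) + (97/119)·(1) = -991/238.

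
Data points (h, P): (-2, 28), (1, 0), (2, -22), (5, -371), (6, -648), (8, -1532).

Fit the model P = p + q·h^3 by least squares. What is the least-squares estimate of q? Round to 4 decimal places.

q = -2.9994

Setting ∂/∂p … = 0 gives: 6·p + 854·q = -2545;  854·p + 324554·q = -971127.
(Σ1 = 6, Σh^3 = 854, Σh^3·h^3 = 324554, ΣP = -2545, Σh^3·P = -971127.)
Δ = 6·324554 − 854² = 1218008.
p = ((-2545)·324554 − 854·(-971127))/1218008 = 419066/152251; q = (6·(-971127) − 854·(-2545))/1218008 = -913333/304502.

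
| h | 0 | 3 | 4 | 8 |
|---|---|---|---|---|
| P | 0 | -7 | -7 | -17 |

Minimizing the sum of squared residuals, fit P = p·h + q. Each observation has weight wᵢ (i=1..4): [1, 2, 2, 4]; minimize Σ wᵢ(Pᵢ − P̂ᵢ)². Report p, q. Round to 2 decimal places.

p = -2.13, q = 0.24

Compute the Gram sums: Σwᵢ·h·h = 306, Σwᵢ·h = 46, Σwᵢ·1 = 9.
Right-hand side: Σwᵢ·h·P = -642, Σwᵢ·P = -96.
Eliminating q: 9·(row 1) − 46·(row 2) gives 638·p = 9·(-642) − 46·(-96) = -1362, so p = -681/319.
Then q = ((-96) − 46·(-681/319))/9 = 78/319.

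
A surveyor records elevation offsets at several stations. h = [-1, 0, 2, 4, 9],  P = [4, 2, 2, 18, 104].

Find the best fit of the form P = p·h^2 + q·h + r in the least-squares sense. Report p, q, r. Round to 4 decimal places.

p = 1.4766, q = -1.8403, r = 1.0299

Compute the Gram sums: Σh^2·h^2 = 6834, Σh^2·h = 800, Σh^2 = 102, Σh·h = 102, Σh = 14, Σ1 = 5.
And Σh^2·P = 8724, Σh·P = 1008, ΣP = 130.
So MᵀM·[p, q, r]ᵀ = MᵀP: [[6834, 800, 102]; [800, 102, 14]; [102, 14, 5]]·[p, q, r]ᵀ = [8724, 1008, 130]ᵀ.
Inverting the 3×3 Gram matrix, [p, q, r]ᵀ = [62560/42367, -77970/42367, 43634/42367]ᵀ.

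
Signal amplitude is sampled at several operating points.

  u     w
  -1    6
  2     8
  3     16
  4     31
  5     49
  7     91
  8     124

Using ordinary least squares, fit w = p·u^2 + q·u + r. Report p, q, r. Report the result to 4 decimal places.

p = 2.0320, q = -1.2318, r = 2.5884

Sums needed: Σu^2·u^2 = 7476, Σu^2·u = 1078, Σu^2 = 168, Σu·u = 168, Σu = 28, Σ1 = 7.
Moment sums: Σu^2·w = 14298, Σu·w = 2056, Σw = 325.
So XᵀX·[p, q, r]ᵀ = Xᵀw: [[7476, 1078, 168]; [1078, 168, 28]; [168, 28, 7]]·[p, q, r]ᵀ = [14298, 2056, 325]ᵀ.
Solving the 3×3 system (Gaussian elimination) gives p = 2034/1001, q = -1233/1001, r = 2591/1001.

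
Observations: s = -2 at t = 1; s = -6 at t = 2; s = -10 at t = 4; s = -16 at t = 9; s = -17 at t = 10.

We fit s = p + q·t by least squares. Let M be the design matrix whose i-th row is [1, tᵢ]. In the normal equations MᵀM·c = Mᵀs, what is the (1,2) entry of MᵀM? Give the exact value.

26

Row 1 ↔ basis 1, column 2 ↔ basis t, so (MᵀM)_{1,2} = Σᵢ t = (1)·(1) + (1)·(2) + (1)·(4) + (1)·(9) + (1)·(10) = 26.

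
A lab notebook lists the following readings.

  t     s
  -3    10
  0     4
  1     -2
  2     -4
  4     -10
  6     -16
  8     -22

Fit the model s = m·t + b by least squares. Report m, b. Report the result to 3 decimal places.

Normal-equation sums: Σt·t = 130, Σt = 18, Σ1 = 7.
For Mᵀs: Σt·s = -352, Σs = -40.
Eliminating b: 7·(row 1) − 18·(row 2) gives 586·m = 7·(-352) − 18·(-40) = -1744, so m = -872/293.
Then b = ((-40) − 18·(-872/293))/7 = 568/293.

m = -2.976, b = 1.939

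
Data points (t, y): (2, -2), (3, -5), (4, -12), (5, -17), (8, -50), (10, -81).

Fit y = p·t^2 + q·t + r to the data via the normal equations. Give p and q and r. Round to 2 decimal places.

Setting ∂/∂p … = 0 gives: 15074·p + 1736·q + 218·r = -11970;  1736·p + 218·q + 32·r = -1362;  218·p + 32·q + 6·r = -167.
(Σt^2·t^2 = 15074, Σt^2·t = 1736, Σt^2 = 218, Σt·t = 218, Σt = 32, Σ1 = 6, Σt^2·y = -11970, Σt·y = -1362, Σy = -167.)
Inverting the 3×3 Gram matrix, [p, q, r]ᵀ = [-4573/4940, 310/247, -4411/4940]ᵀ.

p = -0.93, q = 1.26, r = -0.89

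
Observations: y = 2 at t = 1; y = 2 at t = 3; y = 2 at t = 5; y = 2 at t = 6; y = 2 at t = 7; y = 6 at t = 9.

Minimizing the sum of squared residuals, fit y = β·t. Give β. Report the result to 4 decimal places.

β = 0.4876

Entries of MᵀM: Σt·t = 201.
For Mᵀy: Σt·y = 98.
MᵀM·[β]ᵀ = Mᵀy becomes [[201]]·[β]ᵀ = [98]ᵀ.
β = 98/201 = 0.487562.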